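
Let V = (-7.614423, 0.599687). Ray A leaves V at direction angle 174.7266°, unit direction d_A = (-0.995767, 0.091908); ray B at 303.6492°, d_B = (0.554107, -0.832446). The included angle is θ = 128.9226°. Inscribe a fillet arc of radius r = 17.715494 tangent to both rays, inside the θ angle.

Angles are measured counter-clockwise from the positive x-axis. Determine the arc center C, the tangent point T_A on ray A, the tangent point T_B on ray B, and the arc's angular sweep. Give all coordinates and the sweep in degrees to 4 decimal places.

center=(-17.6713,-16.2629) T_A=(-16.0431,1.3776) T_B=(-2.9242,-6.4466) sweep=51.0774

bisector direction at 239.1879° = (-0.512224,-0.858852)
center distance |VC| = r/sin(θ/2) = 17.715494/sin(64.4613°) = 19.633831
C = V + |VC|·bis = (-17.6713,-16.2629)
T_A = V + ((C−V)·d_A)·d_A = V + 8.4646·d_A = (-16.0431,1.3776)
T_B = V + ((C−V)·d_B)·d_B = V + 8.4646·d_B = (-2.9242,-6.4466)
sweep = 180° − θ = 51.0774°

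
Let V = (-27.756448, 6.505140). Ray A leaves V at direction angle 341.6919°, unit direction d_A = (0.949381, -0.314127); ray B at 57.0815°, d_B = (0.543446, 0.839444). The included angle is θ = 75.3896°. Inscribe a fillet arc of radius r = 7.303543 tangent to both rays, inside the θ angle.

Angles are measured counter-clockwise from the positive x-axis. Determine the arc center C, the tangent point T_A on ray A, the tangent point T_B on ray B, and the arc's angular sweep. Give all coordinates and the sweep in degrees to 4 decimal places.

bisector direction at 19.3867° = (0.943300,0.331942)
center distance |VC| = r/sin(θ/2) = 7.303543/sin(37.6948°) = 11.944526
C = V + |VC|·bis = (-16.4892,10.4700)
T_A = V + ((C−V)·d_A)·d_A = V + 9.4515·d_A = (-18.7834,3.5362)
T_B = V + ((C−V)·d_B)·d_B = V + 9.4515·d_B = (-22.6201,14.4391)
sweep = 180° − θ = 104.6104°

center=(-16.4892,10.4700) T_A=(-18.7834,3.5362) T_B=(-22.6201,14.4391) sweep=104.6104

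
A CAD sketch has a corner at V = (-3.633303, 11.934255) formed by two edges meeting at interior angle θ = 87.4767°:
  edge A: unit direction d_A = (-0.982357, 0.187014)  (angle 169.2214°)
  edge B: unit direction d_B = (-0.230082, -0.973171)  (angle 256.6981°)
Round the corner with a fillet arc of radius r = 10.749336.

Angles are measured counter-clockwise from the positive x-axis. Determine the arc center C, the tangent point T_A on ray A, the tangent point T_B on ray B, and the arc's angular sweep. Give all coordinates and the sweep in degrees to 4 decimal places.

bisector direction at 212.9597° = (-0.839053,-0.544050)
center distance |VC| = r/sin(θ/2) = 10.749336/sin(43.7383°) = 15.547964
C = V + |VC|·bis = (-16.6789,3.4754)
T_A = V + ((C−V)·d_A)·d_A = V + 11.2335·d_A = (-14.6686,14.0351)
T_B = V + ((C−V)·d_B)·d_B = V + 11.2335·d_B = (-6.2179,1.0022)
sweep = 180° − θ = 92.5233°

center=(-16.6789,3.4754) T_A=(-14.6686,14.0351) T_B=(-6.2179,1.0022) sweep=92.5233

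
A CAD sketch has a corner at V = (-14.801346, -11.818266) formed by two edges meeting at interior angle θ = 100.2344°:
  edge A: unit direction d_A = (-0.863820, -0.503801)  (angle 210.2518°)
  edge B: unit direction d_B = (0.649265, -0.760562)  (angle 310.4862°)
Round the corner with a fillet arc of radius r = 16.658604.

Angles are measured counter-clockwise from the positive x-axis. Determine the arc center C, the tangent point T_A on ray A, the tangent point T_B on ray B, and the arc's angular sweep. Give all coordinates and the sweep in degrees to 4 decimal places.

center=(-18.4333,-33.2213) T_A=(-26.8259,-18.8313) T_B=(-5.7634,-22.4055) sweep=79.7656

bisector direction at 260.3690° = (-0.167302,-0.985906)
center distance |VC| = r/sin(θ/2) = 16.658604/sin(50.1172°) = 21.709047
C = V + |VC|·bis = (-18.4333,-33.2213)
T_A = V + ((C−V)·d_A)·d_A = V + 13.9203·d_A = (-26.8259,-18.8313)
T_B = V + ((C−V)·d_B)·d_B = V + 13.9203·d_B = (-5.7634,-22.4055)
sweep = 180° − θ = 79.7656°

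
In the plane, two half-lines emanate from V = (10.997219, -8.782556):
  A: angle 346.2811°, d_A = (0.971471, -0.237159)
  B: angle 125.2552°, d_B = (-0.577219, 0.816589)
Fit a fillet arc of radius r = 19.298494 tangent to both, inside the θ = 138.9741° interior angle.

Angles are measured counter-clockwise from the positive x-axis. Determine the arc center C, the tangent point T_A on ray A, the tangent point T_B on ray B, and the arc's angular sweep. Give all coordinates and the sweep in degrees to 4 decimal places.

center=(22.5884,8.2530) T_A=(18.0116,-10.4949) T_B=(6.8295,-2.8865) sweep=41.0259

bisector direction at 55.7681° = (0.562543,0.826768)
center distance |VC| = r/sin(θ/2) = 19.298494/sin(69.4870°) = 20.604995
C = V + |VC|·bis = (22.5884,8.2530)
T_A = V + ((C−V)·d_A)·d_A = V + 7.2204·d_A = (18.0116,-10.4949)
T_B = V + ((C−V)·d_B)·d_B = V + 7.2204·d_B = (6.8295,-2.8865)
sweep = 180° − θ = 41.0259°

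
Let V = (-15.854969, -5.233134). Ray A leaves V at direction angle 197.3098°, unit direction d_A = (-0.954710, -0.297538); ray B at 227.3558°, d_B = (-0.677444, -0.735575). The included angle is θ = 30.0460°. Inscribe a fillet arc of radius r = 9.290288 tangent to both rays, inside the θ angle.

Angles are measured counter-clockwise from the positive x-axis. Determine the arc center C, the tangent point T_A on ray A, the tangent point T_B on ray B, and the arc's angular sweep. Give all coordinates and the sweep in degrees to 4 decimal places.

bisector direction at 212.3328° = (-0.844956,-0.534836)
center distance |VC| = r/sin(θ/2) = 9.290288/sin(15.0230°) = 35.841224
C = V + |VC|·bis = (-46.1392,-24.4023)
T_A = V + ((C−V)·d_A)·d_A = V + 34.6162·d_A = (-48.9034,-15.5328)
T_B = V + ((C−V)·d_B)·d_B = V + 34.6162·d_B = (-39.3055,-30.6960)
sweep = 180° − θ = 149.9540°

center=(-46.1392,-24.4023) T_A=(-48.9034,-15.5328) T_B=(-39.3055,-30.6960) sweep=149.9540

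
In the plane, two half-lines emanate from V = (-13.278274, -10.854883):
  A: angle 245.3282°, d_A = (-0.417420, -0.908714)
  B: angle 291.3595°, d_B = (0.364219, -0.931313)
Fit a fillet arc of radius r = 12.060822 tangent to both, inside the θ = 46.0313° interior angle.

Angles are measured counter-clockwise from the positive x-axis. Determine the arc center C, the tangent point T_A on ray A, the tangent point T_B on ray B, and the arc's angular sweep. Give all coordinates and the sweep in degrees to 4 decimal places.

bisector direction at 268.3439° = (-0.028901,-0.999582)
center distance |VC| = r/sin(θ/2) = 12.060822/sin(23.0157°) = 30.847469
C = V + |VC|·bis = (-14.1698,-41.6895)
T_A = V + ((C−V)·d_A)·d_A = V + 28.3920·d_A = (-25.1296,-36.6550)
T_B = V + ((C−V)·d_B)·d_B = V + 28.3920·d_B = (-2.9374,-37.2967)
sweep = 180° − θ = 133.9687°

center=(-14.1698,-41.6895) T_A=(-25.1296,-36.6550) T_B=(-2.9374,-37.2967) sweep=133.9687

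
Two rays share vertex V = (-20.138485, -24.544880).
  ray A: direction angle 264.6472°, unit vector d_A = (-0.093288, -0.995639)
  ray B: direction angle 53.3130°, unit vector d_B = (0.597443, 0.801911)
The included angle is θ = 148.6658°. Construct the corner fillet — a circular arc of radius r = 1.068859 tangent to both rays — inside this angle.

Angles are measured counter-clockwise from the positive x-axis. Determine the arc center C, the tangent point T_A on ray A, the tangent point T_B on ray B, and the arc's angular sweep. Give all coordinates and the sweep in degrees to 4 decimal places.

center=(-19.1023,-24.9431) T_A=(-20.1665,-24.8434) T_B=(-19.9594,-24.3045) sweep=31.3342

bisector direction at 338.9801° = (0.933456,-0.358692)
center distance |VC| = r/sin(θ/2) = 1.068859/sin(74.3329°) = 1.110103
C = V + |VC|·bis = (-19.1023,-24.9431)
T_A = V + ((C−V)·d_A)·d_A = V + 0.2998·d_A = (-20.1665,-24.8434)
T_B = V + ((C−V)·d_B)·d_B = V + 0.2998·d_B = (-19.9594,-24.3045)
sweep = 180° − θ = 31.3342°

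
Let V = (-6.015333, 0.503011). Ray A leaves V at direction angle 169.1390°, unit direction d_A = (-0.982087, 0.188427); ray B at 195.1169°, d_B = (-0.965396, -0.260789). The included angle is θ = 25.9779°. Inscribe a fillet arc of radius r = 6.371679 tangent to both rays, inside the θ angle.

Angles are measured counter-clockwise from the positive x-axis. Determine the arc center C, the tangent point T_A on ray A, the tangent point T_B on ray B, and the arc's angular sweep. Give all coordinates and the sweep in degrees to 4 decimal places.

bisector direction at 182.1279° = (-0.999310,-0.037131)
center distance |VC| = r/sin(θ/2) = 6.371679/sin(12.9890°) = 28.348417
C = V + |VC|·bis = (-34.3442,-0.5496)
T_A = V + ((C−V)·d_A)·d_A = V + 27.6231·d_A = (-33.1436,5.7079)
T_B = V + ((C−V)·d_B)·d_B = V + 27.6231·d_B = (-32.6825,-6.7008)
sweep = 180° − θ = 154.0221°

center=(-34.3442,-0.5496) T_A=(-33.1436,5.7079) T_B=(-32.6825,-6.7008) sweep=154.0221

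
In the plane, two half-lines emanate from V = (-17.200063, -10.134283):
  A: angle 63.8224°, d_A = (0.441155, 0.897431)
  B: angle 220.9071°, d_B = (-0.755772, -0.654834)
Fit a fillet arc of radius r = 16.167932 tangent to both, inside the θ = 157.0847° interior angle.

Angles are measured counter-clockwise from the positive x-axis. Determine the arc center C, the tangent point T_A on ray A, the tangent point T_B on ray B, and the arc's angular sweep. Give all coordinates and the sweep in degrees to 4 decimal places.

center=(-30.2640,-0.0609) T_A=(-15.7544,-7.1934) T_B=(-19.6767,-12.2801) sweep=22.9153

bisector direction at 142.3648° = (-0.791914,0.610632)
center distance |VC| = r/sin(θ/2) = 16.167932/sin(78.5423°) = 16.496681
C = V + |VC|·bis = (-30.2640,-0.0609)
T_A = V + ((C−V)·d_A)·d_A = V + 3.2770·d_A = (-15.7544,-7.1934)
T_B = V + ((C−V)·d_B)·d_B = V + 3.2770·d_B = (-19.6767,-12.2801)
sweep = 180° − θ = 22.9153°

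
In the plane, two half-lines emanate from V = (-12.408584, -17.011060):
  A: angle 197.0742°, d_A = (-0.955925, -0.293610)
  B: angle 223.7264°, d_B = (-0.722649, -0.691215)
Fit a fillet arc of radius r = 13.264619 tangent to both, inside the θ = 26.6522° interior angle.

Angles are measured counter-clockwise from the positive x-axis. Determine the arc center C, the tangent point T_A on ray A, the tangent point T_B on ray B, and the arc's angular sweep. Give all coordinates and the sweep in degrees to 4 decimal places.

bisector direction at 210.4003° = (-0.862511,-0.506038)
center distance |VC| = r/sin(θ/2) = 13.264619/sin(13.3261°) = 57.548895
C = V + |VC|·bis = (-62.0451,-46.1330)
T_A = V + ((C−V)·d_A)·d_A = V + 55.9993·d_A = (-65.9398,-33.4530)
T_B = V + ((C−V)·d_B)·d_B = V + 55.9993·d_B = (-52.8764,-55.7187)
sweep = 180° − θ = 153.3478°

center=(-62.0451,-46.1330) T_A=(-65.9398,-33.4530) T_B=(-52.8764,-55.7187) sweep=153.3478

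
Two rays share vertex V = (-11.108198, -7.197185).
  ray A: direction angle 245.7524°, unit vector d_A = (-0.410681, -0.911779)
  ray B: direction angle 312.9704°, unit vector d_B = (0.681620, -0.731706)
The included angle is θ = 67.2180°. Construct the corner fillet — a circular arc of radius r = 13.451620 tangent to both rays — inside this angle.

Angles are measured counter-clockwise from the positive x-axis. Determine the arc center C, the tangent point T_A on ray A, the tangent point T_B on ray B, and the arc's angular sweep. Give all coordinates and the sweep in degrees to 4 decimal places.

center=(-7.1552,-31.1754) T_A=(-19.4201,-25.6511) T_B=(2.6874,-22.0065) sweep=112.7820

bisector direction at 279.3614° = (0.162661,-0.986682)
center distance |VC| = r/sin(θ/2) = 13.451620/sin(33.6090°) = 24.301854
C = V + |VC|·bis = (-7.1552,-31.1754)
T_A = V + ((C−V)·d_A)·d_A = V + 20.2394·d_A = (-19.4201,-25.6511)
T_B = V + ((C−V)·d_B)·d_B = V + 20.2394·d_B = (2.6874,-22.0065)
sweep = 180° − θ = 112.7820°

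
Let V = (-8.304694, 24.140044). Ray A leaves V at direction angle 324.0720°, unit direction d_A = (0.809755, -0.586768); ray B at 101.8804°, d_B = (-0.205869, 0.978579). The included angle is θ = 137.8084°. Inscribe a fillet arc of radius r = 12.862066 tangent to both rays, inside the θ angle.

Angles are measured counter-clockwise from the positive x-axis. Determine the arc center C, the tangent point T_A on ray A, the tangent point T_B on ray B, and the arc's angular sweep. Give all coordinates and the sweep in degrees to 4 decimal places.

bisector direction at 32.9762° = (0.838897,0.544291)
center distance |VC| = r/sin(θ/2) = 12.862066/sin(68.9042°) = 13.786005
C = V + |VC|·bis = (3.2603,31.6436)
T_A = V + ((C−V)·d_A)·d_A = V + 4.9620·d_A = (-4.2867,21.2285)
T_B = V + ((C−V)·d_B)·d_B = V + 4.9620·d_B = (-9.3262,28.9957)
sweep = 180° − θ = 42.1916°

center=(3.2603,31.6436) T_A=(-4.2867,21.2285) T_B=(-9.3262,28.9957) sweep=42.1916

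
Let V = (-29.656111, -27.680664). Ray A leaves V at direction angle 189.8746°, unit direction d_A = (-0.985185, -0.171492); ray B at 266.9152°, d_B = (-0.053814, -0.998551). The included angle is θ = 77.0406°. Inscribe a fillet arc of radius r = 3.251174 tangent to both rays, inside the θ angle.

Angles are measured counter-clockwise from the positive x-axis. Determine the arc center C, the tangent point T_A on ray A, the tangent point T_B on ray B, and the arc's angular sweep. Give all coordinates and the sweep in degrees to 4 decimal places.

bisector direction at 228.3949° = (-0.663993,-0.747739)
center distance |VC| = r/sin(θ/2) = 3.251174/sin(38.5203°) = 5.220322
C = V + |VC|·bis = (-33.1224,-31.5841)
T_A = V + ((C−V)·d_A)·d_A = V + 4.0843·d_A = (-33.6799,-28.3811)
T_B = V + ((C−V)·d_B)·d_B = V + 4.0843·d_B = (-29.8759,-31.7591)
sweep = 180° − θ = 102.9594°

center=(-33.1224,-31.5841) T_A=(-33.6799,-28.3811) T_B=(-29.8759,-31.7591) sweep=102.9594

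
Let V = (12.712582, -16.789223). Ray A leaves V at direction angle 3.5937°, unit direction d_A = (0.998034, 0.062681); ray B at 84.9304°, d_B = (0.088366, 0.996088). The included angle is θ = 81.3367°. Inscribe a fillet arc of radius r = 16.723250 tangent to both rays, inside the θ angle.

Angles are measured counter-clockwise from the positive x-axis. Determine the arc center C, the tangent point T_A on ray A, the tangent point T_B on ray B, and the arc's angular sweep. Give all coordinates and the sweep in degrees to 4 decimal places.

bisector direction at 44.2620° = (0.716155,0.697941)
center distance |VC| = r/sin(θ/2) = 16.723250/sin(40.6683°) = 25.661770
C = V + |VC|·bis = (31.0904,1.1212)
T_A = V + ((C−V)·d_A)·d_A = V + 19.4643·d_A = (32.1386,-15.5692)
T_B = V + ((C−V)·d_B)·d_B = V + 19.4643·d_B = (14.4326,2.5989)
sweep = 180° − θ = 98.6633°

center=(31.0904,1.1212) T_A=(32.1386,-15.5692) T_B=(14.4326,2.5989) sweep=98.6633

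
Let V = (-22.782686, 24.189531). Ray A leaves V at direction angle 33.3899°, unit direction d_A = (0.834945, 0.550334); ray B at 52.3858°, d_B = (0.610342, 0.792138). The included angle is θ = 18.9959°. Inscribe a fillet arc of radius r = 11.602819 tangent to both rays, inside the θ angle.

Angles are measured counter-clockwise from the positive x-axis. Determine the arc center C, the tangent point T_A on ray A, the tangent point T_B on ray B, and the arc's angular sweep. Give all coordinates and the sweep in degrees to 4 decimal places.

bisector direction at 42.8878° = (0.732687,0.680566)
center distance |VC| = r/sin(θ/2) = 11.602819/sin(9.4979°) = 70.314866
C = V + |VC|·bis = (28.7361,72.0434)
T_A = V + ((C−V)·d_A)·d_A = V + 69.3510·d_A = (35.1215,62.3557)
T_B = V + ((C−V)·d_B)·d_B = V + 69.3510·d_B = (19.5451,79.1251)
sweep = 180° − θ = 161.0041°

center=(28.7361,72.0434) T_A=(35.1215,62.3557) T_B=(19.5451,79.1251) sweep=161.0041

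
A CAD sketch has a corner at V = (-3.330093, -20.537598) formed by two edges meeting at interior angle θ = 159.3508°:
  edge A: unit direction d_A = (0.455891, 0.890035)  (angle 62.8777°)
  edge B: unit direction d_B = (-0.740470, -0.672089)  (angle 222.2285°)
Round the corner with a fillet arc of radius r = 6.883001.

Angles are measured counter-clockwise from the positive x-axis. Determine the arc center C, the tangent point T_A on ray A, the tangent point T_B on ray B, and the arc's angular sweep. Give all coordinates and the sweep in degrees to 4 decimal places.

center=(-8.8846,-16.2837) T_A=(-2.7584,-19.4216) T_B=(-4.2586,-21.3803) sweep=20.6492

bisector direction at 142.5531° = (-0.793917,0.608026)
center distance |VC| = r/sin(θ/2) = 6.883001/sin(79.6754°) = 6.996284
C = V + |VC|·bis = (-8.8846,-16.2837)
T_A = V + ((C−V)·d_A)·d_A = V + 1.2539·d_A = (-2.7584,-19.4216)
T_B = V + ((C−V)·d_B)·d_B = V + 1.2539·d_B = (-4.2586,-21.3803)
sweep = 180° − θ = 20.6492°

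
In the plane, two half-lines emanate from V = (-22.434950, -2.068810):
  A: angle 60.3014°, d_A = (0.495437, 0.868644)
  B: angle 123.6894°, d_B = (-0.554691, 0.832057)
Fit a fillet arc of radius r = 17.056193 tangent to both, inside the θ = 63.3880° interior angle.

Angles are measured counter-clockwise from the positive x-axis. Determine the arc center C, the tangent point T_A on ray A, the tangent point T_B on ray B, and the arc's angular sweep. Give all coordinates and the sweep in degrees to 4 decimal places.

center=(-23.5653,30.3758) T_A=(-8.7496,21.9256) T_B=(-37.7571,20.9149) sweep=116.6120

bisector direction at 91.9954° = (-0.034819,0.999394)
center distance |VC| = r/sin(θ/2) = 17.056193/sin(31.6940°) = 32.464331
C = V + |VC|·bis = (-23.5653,30.3758)
T_A = V + ((C−V)·d_A)·d_A = V + 27.6228·d_A = (-8.7496,21.9256)
T_B = V + ((C−V)·d_B)·d_B = V + 27.6228·d_B = (-37.7571,20.9149)
sweep = 180° − θ = 116.6120°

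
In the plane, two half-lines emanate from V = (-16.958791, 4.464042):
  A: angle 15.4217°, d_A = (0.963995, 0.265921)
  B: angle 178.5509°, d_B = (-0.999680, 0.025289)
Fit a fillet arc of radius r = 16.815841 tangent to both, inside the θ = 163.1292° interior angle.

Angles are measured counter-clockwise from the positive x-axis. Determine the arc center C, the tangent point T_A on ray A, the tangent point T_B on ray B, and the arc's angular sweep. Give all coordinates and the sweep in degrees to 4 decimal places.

center=(-19.0265,21.3376) T_A=(-14.5548,5.1272) T_B=(-19.4518,4.5271) sweep=16.8708

bisector direction at 96.9863° = (-0.121632,0.992575)
center distance |VC| = r/sin(θ/2) = 16.815841/sin(81.5646°) = 16.999746
C = V + |VC|·bis = (-19.0265,21.3376)
T_A = V + ((C−V)·d_A)·d_A = V + 2.4938·d_A = (-14.5548,5.1272)
T_B = V + ((C−V)·d_B)·d_B = V + 2.4938·d_B = (-19.4518,4.5271)
sweep = 180° − θ = 16.8708°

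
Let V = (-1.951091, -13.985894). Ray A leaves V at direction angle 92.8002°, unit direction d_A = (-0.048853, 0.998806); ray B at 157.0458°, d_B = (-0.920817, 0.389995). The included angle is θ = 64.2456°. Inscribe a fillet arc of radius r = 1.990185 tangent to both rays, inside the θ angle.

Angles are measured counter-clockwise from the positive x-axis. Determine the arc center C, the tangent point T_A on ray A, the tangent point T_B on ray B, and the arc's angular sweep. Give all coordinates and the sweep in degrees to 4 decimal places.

bisector direction at 124.9230° = (-0.572475,0.819922)
center distance |VC| = r/sin(θ/2) = 1.990185/sin(32.1228°) = 3.742809
C = V + |VC|·bis = (-4.0938,-10.9171)
T_A = V + ((C−V)·d_A)·d_A = V + 3.1698·d_A = (-2.1059,-10.8199)
T_B = V + ((C−V)·d_B)·d_B = V + 3.1698·d_B = (-4.8699,-12.7497)
sweep = 180° − θ = 115.7544°

center=(-4.0938,-10.9171) T_A=(-2.1059,-10.8199) T_B=(-4.8699,-12.7497) sweep=115.7544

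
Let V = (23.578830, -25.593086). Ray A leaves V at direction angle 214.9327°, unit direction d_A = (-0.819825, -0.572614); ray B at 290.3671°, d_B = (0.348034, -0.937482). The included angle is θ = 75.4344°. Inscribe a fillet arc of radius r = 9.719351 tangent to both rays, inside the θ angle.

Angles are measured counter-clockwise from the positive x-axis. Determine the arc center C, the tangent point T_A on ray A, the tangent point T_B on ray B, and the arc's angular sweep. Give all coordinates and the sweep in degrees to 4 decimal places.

bisector direction at 252.6499° = (-0.298210,-0.954500)
center distance |VC| = r/sin(θ/2) = 9.719351/sin(37.7172°) = 15.887405
C = V + |VC|·bis = (18.8411,-40.7576)
T_A = V + ((C−V)·d_A)·d_A = V + 12.5676·d_A = (13.2756,-32.7895)
T_B = V + ((C−V)·d_B)·d_B = V + 12.5676·d_B = (27.9528,-37.3750)
sweep = 180° − θ = 104.5656°

center=(18.8411,-40.7576) T_A=(13.2756,-32.7895) T_B=(27.9528,-37.3750) sweep=104.5656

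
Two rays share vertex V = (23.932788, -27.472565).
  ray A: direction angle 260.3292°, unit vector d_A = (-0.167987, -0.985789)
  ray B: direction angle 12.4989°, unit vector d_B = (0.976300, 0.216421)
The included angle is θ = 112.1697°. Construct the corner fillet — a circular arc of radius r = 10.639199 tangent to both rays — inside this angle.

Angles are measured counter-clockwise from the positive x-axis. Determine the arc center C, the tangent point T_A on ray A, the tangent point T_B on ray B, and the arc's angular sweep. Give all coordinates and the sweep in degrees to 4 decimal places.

bisector direction at 316.4141° = (0.724341,-0.689442)
center distance |VC| = r/sin(θ/2) = 10.639199/sin(56.0849°) = 12.820401
C = V + |VC|·bis = (33.2191,-36.3115)
T_A = V + ((C−V)·d_A)·d_A = V + 7.1533·d_A = (22.7311,-34.5242)
T_B = V + ((C−V)·d_B)·d_B = V + 7.1533·d_B = (30.9166,-25.9244)
sweep = 180° − θ = 67.8303°

center=(33.2191,-36.3115) T_A=(22.7311,-34.5242) T_B=(30.9166,-25.9244) sweep=67.8303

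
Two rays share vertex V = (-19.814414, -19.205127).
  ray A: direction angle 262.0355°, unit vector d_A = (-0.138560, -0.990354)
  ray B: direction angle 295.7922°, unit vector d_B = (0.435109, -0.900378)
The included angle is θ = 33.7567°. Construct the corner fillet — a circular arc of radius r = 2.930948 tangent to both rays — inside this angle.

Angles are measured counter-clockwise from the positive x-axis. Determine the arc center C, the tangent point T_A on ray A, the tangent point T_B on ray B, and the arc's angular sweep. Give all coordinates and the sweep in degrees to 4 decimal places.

center=(-18.2502,-29.1781) T_A=(-21.1529,-28.7720) T_B=(-15.6113,-27.9028) sweep=146.2433

bisector direction at 278.9139° = (0.154949,-0.987922)
center distance |VC| = r/sin(θ/2) = 2.930948/sin(16.8784°) = 10.094860
C = V + |VC|·bis = (-18.2502,-29.1781)
T_A = V + ((C−V)·d_A)·d_A = V + 9.6600·d_A = (-21.1529,-28.7720)
T_B = V + ((C−V)·d_B)·d_B = V + 9.6600·d_B = (-15.6113,-27.9028)
sweep = 180° − θ = 146.2433°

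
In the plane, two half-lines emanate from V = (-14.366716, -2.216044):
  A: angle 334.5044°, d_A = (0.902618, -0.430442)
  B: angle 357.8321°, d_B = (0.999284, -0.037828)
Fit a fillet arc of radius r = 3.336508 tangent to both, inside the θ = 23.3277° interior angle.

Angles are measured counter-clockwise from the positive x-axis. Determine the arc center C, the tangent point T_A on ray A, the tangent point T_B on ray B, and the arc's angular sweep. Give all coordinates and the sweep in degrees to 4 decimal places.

center=(1.6582,-6.1616) T_A=(0.2221,-9.1732) T_B=(1.7845,-2.8274) sweep=156.6723

bisector direction at 346.1683° = (0.971002,-0.239072)
center distance |VC| = r/sin(θ/2) = 3.336508/sin(11.6639°) = 16.503524
C = V + |VC|·bis = (1.6582,-6.1616)
T_A = V + ((C−V)·d_A)·d_A = V + 16.1627·d_A = (0.2221,-9.1732)
T_B = V + ((C−V)·d_B)·d_B = V + 16.1627·d_B = (1.7845,-2.8274)
sweep = 180° − θ = 156.6723°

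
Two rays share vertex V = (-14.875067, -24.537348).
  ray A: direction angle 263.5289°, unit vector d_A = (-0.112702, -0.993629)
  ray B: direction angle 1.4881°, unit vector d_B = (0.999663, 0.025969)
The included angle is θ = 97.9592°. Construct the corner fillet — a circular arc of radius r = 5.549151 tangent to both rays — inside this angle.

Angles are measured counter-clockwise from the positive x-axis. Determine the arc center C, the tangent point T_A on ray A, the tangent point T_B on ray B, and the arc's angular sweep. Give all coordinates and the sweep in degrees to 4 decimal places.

bisector direction at 312.5085° = (0.675700,-0.737177)
center distance |VC| = r/sin(θ/2) = 5.549151/sin(48.9796°) = 7.354974
C = V + |VC|·bis = (-9.9053,-29.9593)
T_A = V + ((C−V)·d_A)·d_A = V + 4.8273·d_A = (-15.4191,-29.3339)
T_B = V + ((C−V)·d_B)·d_B = V + 4.8273·d_B = (-10.0494,-24.4120)
sweep = 180° − θ = 82.0408°

center=(-9.9053,-29.9593) T_A=(-15.4191,-29.3339) T_B=(-10.0494,-24.4120) sweep=82.0408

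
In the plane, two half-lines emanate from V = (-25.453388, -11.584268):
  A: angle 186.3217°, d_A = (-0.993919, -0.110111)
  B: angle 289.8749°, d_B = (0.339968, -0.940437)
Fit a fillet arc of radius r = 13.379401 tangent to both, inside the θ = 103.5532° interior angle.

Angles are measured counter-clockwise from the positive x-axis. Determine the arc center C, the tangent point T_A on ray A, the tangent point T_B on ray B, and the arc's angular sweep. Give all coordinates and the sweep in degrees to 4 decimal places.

bisector direction at 238.0983° = (-0.528464,-0.848956)
center distance |VC| = r/sin(θ/2) = 13.379401/sin(51.7766°) = 17.030713
C = V + |VC|·bis = (-34.4535,-26.0426)
T_A = V + ((C−V)·d_A)·d_A = V + 10.5374·d_A = (-35.9267,-12.7445)
T_B = V + ((C−V)·d_B)·d_B = V + 10.5374·d_B = (-21.8710,-21.4940)
sweep = 180° − θ = 76.4468°

center=(-34.4535,-26.0426) T_A=(-35.9267,-12.7445) T_B=(-21.8710,-21.4940) sweep=76.4468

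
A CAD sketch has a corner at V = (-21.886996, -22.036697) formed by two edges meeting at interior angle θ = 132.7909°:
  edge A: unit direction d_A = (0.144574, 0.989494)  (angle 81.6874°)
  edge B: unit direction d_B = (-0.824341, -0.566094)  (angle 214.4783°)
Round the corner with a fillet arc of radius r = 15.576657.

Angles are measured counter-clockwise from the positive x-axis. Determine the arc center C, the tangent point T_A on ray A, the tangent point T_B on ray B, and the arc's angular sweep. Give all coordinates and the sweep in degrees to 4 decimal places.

bisector direction at 148.0829° = (-0.848813,0.528692)
center distance |VC| = r/sin(θ/2) = 15.576657/sin(66.3954°) = 16.998943
C = V + |VC|·bis = (-36.3159,-13.0495)
T_A = V + ((C−V)·d_A)·d_A = V + 6.8067·d_A = (-20.9029,-15.3015)
T_B = V + ((C−V)·d_B)·d_B = V + 6.8067·d_B = (-27.4981,-25.8900)
sweep = 180° − θ = 47.2091°

center=(-36.3159,-13.0495) T_A=(-20.9029,-15.3015) T_B=(-27.4981,-25.8900) sweep=47.2091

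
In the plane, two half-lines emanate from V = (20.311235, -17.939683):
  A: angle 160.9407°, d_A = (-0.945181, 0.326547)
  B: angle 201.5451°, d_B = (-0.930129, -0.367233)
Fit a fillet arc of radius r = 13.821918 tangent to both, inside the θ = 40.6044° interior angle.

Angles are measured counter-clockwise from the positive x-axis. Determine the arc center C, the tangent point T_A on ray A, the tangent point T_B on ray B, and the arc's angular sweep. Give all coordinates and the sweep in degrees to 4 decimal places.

bisector direction at 181.2429° = (-0.999765,-0.021691)
center distance |VC| = r/sin(θ/2) = 13.821918/sin(20.3022°) = 39.835870
C = V + |VC|·bis = (-19.5153,-18.8038)
T_A = V + ((C−V)·d_A)·d_A = V + 37.3611·d_A = (-15.0018,-5.7395)
T_B = V + ((C−V)·d_B)·d_B = V + 37.3611·d_B = (-14.4394,-31.6599)
sweep = 180° − θ = 139.3956°

center=(-19.5153,-18.8038) T_A=(-15.0018,-5.7395) T_B=(-14.4394,-31.6599) sweep=139.3956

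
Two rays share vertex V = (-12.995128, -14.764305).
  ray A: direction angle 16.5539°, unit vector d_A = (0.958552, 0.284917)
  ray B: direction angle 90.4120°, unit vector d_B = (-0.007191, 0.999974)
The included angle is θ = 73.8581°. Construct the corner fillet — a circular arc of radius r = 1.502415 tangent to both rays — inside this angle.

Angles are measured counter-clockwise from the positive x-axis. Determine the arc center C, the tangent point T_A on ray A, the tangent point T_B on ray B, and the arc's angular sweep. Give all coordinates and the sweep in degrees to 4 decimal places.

bisector direction at 53.4829° = (0.595062,0.803680)
center distance |VC| = r/sin(θ/2) = 1.502415/sin(36.9290°) = 2.500584
C = V + |VC|·bis = (-11.5071,-12.7546)
T_A = V + ((C−V)·d_A)·d_A = V + 1.9989·d_A = (-11.0791,-14.1948)
T_B = V + ((C−V)·d_B)·d_B = V + 1.9989·d_B = (-13.0095,-12.7654)
sweep = 180° − θ = 106.1419°

center=(-11.5071,-12.7546) T_A=(-11.0791,-14.1948) T_B=(-13.0095,-12.7654) sweep=106.1419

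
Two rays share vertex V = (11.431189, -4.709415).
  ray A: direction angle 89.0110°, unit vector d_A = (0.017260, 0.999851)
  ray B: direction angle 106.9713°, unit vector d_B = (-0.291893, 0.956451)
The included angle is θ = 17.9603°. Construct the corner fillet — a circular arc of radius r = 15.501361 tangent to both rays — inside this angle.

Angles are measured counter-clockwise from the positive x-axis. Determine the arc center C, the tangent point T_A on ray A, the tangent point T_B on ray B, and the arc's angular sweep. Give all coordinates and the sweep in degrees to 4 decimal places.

bisector direction at 97.9911° = (-0.139020,0.990290)
center distance |VC| = r/sin(θ/2) = 15.501361/sin(8.9802°) = 99.308958
C = V + |VC|·bis = (-2.3748,93.6352)
T_A = V + ((C−V)·d_A)·d_A = V + 98.0917·d_A = (13.1243,93.3676)
T_B = V + ((C−V)·d_B)·d_B = V + 98.0917·d_B = (-17.2010,89.1105)
sweep = 180° − θ = 162.0397°

center=(-2.3748,93.6352) T_A=(13.1243,93.3676) T_B=(-17.2010,89.1105) sweep=162.0397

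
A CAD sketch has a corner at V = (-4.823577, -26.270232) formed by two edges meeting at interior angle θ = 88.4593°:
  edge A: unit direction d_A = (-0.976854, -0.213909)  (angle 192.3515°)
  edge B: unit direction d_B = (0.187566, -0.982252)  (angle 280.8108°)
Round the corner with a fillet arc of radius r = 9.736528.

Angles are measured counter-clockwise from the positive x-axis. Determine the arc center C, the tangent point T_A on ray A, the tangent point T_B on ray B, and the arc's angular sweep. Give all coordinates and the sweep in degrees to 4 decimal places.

center=(-12.5113,-37.9209) T_A=(-14.5940,-28.4097) T_B=(-2.9476,-36.0946) sweep=91.5407

bisector direction at 236.5812° = (-0.550755,-0.834667)
center distance |VC| = r/sin(θ/2) = 9.736528/sin(44.2296°) = 13.958459
C = V + |VC|·bis = (-12.5113,-37.9209)
T_A = V + ((C−V)·d_A)·d_A = V + 10.0019·d_A = (-14.5940,-28.4097)
T_B = V + ((C−V)·d_B)·d_B = V + 10.0019·d_B = (-2.9476,-36.0946)
sweep = 180° − θ = 91.5407°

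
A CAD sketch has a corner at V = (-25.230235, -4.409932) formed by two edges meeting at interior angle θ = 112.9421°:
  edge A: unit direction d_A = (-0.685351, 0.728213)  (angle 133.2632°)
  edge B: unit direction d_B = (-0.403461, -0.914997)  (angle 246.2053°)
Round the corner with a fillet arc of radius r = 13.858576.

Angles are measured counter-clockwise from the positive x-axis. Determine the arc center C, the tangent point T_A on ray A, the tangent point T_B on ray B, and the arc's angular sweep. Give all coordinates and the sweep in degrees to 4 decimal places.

bisector direction at 189.7343° = (-0.985603,-0.169079)
center distance |VC| = r/sin(θ/2) = 13.858576/sin(56.4710°) = 16.624835
C = V + |VC|·bis = (-41.6157,-7.2208)
T_A = V + ((C−V)·d_A)·d_A = V + 9.1829·d_A = (-31.5237,2.2772)
T_B = V + ((C−V)·d_B)·d_B = V + 9.1829·d_B = (-28.9352,-12.8122)
sweep = 180° − θ = 67.0579°

center=(-41.6157,-7.2208) T_A=(-31.5237,2.2772) T_B=(-28.9352,-12.8122) sweep=67.0579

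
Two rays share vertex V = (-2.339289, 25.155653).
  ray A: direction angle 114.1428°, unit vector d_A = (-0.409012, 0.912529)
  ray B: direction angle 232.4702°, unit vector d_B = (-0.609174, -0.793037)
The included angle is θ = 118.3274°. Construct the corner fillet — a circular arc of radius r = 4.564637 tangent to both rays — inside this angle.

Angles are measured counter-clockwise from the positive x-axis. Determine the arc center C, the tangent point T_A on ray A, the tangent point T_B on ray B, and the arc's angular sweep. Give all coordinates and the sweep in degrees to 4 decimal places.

bisector direction at 173.3065° = (-0.993184,0.116558)
center distance |VC| = r/sin(θ/2) = 4.564637/sin(59.1637°) = 5.316153
C = V + |VC|·bis = (-7.6192,25.7753)
T_A = V + ((C−V)·d_A)·d_A = V + 2.7250·d_A = (-3.4538,27.6423)
T_B = V + ((C−V)·d_B)·d_B = V + 2.7250·d_B = (-3.9993,22.9946)
sweep = 180° − θ = 61.6726°

center=(-7.6192,25.7753) T_A=(-3.4538,27.6423) T_B=(-3.9993,22.9946) sweep=61.6726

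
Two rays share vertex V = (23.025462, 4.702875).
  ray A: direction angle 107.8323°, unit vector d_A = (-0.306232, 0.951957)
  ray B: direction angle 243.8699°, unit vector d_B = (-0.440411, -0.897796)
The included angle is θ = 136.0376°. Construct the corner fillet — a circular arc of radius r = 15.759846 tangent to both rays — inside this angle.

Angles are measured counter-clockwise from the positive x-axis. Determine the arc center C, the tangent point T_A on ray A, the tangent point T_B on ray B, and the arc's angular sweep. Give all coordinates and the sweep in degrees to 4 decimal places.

bisector direction at 175.8511° = (-0.997379,0.072349)
center distance |VC| = r/sin(θ/2) = 15.759846/sin(68.0188°) = 16.995289
C = V + |VC|·bis = (6.0747,5.9325)
T_A = V + ((C−V)·d_A)·d_A = V + 6.3614·d_A = (21.0774,10.7586)
T_B = V + ((C−V)·d_B)·d_B = V + 6.3614·d_B = (20.2238,-1.0083)
sweep = 180° − θ = 43.9624°

center=(6.0747,5.9325) T_A=(21.0774,10.7586) T_B=(20.2238,-1.0083) sweep=43.9624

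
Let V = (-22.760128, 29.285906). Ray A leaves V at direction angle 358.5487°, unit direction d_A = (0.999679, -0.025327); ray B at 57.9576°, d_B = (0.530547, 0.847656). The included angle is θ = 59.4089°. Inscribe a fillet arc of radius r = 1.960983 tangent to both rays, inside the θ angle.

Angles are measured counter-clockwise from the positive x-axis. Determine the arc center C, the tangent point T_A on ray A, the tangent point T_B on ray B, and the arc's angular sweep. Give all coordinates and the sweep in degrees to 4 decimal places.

center=(-19.2742,31.1592) T_A=(-19.3239,29.1988) T_B=(-20.9365,32.1996) sweep=120.5911

bisector direction at 28.2532° = (0.880865,0.473368)
center distance |VC| = r/sin(θ/2) = 1.960983/sin(29.7045°) = 3.957376
C = V + |VC|·bis = (-19.2742,31.1592)
T_A = V + ((C−V)·d_A)·d_A = V + 3.4373·d_A = (-19.3239,29.1988)
T_B = V + ((C−V)·d_B)·d_B = V + 3.4373·d_B = (-20.9365,32.1996)
sweep = 180° − θ = 120.5911°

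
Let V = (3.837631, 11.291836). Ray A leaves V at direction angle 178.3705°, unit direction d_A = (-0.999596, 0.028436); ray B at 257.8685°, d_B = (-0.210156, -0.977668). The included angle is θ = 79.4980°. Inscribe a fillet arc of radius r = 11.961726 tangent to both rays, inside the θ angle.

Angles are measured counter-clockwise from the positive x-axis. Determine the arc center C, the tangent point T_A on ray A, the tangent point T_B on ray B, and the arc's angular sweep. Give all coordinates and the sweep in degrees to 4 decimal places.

center=(-10.8796,-0.2561) T_A=(-10.5395,11.7008) T_B=(0.8150,-2.7699) sweep=100.5020

bisector direction at 218.1195° = (-0.786725,-0.617304)
center distance |VC| = r/sin(θ/2) = 11.961726/sin(39.7490°) = 18.706987
C = V + |VC|·bis = (-10.8796,-0.2561)
T_A = V + ((C−V)·d_A)·d_A = V + 14.3829·d_A = (-10.5395,11.7008)
T_B = V + ((C−V)·d_B)·d_B = V + 14.3829·d_B = (0.8150,-2.7699)
sweep = 180° − θ = 100.5020°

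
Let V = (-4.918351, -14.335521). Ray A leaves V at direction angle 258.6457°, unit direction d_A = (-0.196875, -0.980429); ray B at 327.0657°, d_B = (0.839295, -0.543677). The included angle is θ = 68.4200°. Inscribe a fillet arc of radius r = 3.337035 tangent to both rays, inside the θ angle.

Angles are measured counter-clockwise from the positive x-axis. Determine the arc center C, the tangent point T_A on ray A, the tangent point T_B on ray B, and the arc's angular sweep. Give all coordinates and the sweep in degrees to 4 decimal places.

bisector direction at 292.8557° = (0.388412,-0.921486)
center distance |VC| = r/sin(θ/2) = 3.337035/sin(34.2100°) = 5.935380
C = V + |VC|·bis = (-2.6130,-19.8049)
T_A = V + ((C−V)·d_A)·d_A = V + 4.9085·d_A = (-5.8847,-19.1479)
T_B = V + ((C−V)·d_B)·d_B = V + 4.9085·d_B = (-0.7987,-17.0041)
sweep = 180° − θ = 111.5800°

center=(-2.6130,-19.8049) T_A=(-5.8847,-19.1479) T_B=(-0.7987,-17.0041) sweep=111.5800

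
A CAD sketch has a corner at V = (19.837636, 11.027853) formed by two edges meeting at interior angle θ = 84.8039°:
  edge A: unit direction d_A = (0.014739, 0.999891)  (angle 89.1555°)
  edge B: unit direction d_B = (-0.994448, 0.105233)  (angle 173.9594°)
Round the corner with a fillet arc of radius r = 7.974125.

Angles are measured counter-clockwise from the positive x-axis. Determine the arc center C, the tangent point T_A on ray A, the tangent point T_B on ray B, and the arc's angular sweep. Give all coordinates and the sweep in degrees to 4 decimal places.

bisector direction at 131.5575° = (-0.663371,0.748291)
center distance |VC| = r/sin(θ/2) = 7.974125/sin(42.4019°) = 11.825300
C = V + |VC|·bis = (11.9931,19.8766)
T_A = V + ((C−V)·d_A)·d_A = V + 8.7322·d_A = (19.9663,19.7591)
T_B = V + ((C−V)·d_B)·d_B = V + 8.7322·d_B = (11.1539,11.9468)
sweep = 180° − θ = 95.1961°

center=(11.9931,19.8766) T_A=(19.9663,19.7591) T_B=(11.1539,11.9468) sweep=95.1961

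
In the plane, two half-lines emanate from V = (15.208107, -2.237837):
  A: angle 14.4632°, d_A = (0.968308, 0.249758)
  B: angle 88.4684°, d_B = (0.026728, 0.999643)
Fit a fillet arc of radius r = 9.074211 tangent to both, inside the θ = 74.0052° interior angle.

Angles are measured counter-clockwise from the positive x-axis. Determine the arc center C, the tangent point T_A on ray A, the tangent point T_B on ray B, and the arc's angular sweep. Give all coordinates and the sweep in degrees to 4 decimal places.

center=(24.6009,9.5561) T_A=(26.8673,0.7694) T_B=(15.5299,9.7986) sweep=105.9948

bisector direction at 51.4658° = (0.622982,0.782236)
center distance |VC| = r/sin(θ/2) = 9.074211/sin(37.0026°) = 15.077165
C = V + |VC|·bis = (24.6009,9.5561)
T_A = V + ((C−V)·d_A)·d_A = V + 12.0407·d_A = (26.8673,0.7694)
T_B = V + ((C−V)·d_B)·d_B = V + 12.0407·d_B = (15.5299,9.7986)
sweep = 180° − θ = 105.9948°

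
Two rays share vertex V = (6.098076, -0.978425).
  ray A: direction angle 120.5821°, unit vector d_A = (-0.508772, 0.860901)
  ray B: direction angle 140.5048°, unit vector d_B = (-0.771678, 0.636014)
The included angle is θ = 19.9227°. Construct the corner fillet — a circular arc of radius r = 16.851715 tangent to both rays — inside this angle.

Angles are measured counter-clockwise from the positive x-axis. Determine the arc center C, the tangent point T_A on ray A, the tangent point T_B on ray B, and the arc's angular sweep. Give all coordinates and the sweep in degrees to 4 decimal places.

center=(-57.2259,73.0507) T_A=(-42.7183,81.6244) T_B=(-67.9438,60.0466) sweep=160.0773

bisector direction at 130.5435° = (-0.650025,0.759913)
center distance |VC| = r/sin(θ/2) = 16.851715/sin(9.9613°) = 97.417870
C = V + |VC|·bis = (-57.2259,73.0507)
T_A = V + ((C−V)·d_A)·d_A = V + 95.9493·d_A = (-42.7183,81.6244)
T_B = V + ((C−V)·d_B)·d_B = V + 95.9493·d_B = (-67.9438,60.0466)
sweep = 180° − θ = 160.0773°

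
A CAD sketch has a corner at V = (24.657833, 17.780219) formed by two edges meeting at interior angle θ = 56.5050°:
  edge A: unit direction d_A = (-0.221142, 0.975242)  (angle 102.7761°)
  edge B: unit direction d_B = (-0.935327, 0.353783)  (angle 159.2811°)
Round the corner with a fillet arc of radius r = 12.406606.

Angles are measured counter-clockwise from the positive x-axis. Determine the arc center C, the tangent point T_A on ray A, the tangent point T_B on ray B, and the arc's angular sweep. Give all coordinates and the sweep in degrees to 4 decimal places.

bisector direction at 131.0286° = (-0.656436,0.754382)
center distance |VC| = r/sin(θ/2) = 12.406606/sin(28.2525°) = 26.209768
C = V + |VC|·bis = (7.4528,37.5524)
T_A = V + ((C−V)·d_A)·d_A = V + 23.0874·d_A = (19.5522,40.2960)
T_B = V + ((C−V)·d_B)·d_B = V + 23.0874·d_B = (3.0636,25.9482)
sweep = 180° − θ = 123.4950°

center=(7.4528,37.5524) T_A=(19.5522,40.2960) T_B=(3.0636,25.9482) sweep=123.4950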